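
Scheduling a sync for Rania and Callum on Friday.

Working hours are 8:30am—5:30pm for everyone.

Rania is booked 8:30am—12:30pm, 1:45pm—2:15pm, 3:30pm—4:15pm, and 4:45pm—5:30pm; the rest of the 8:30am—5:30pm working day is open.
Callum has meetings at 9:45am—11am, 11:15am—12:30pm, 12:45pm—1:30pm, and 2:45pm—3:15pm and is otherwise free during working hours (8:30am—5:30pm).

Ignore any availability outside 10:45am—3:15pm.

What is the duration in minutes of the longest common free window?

Rania free within 08:30–17:30: 12:30–13:45, 14:15–15:30, 16:15–16:45.
Callum free within 08:30–17:30: 08:30–09:45, 11:00–11:15, 12:30–12:45, 13:30–14:45, 15:15–17:30.
Rania ∩ Callum: 12:30–12:45, 13:30–13:45, 14:15–14:45, 15:15–15:30, 16:15–16:45.
Restricted to 10:45–15:15: 12:30–12:45, 13:30–13:45, 14:15–14:45.
Common window lengths: 15, 15, 30 min; longest is 30.

30 minutes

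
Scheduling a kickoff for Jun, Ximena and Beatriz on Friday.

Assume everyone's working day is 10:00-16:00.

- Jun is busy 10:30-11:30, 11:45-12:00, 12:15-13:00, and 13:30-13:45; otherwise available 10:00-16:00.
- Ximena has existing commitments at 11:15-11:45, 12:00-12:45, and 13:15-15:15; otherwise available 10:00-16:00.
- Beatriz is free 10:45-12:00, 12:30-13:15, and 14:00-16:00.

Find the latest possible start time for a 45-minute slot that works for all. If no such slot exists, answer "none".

15:15

Jun free within 10:00–16:00: 10:00–10:30, 11:30–11:45, 12:00–12:15, 13:00–13:30, 13:45–16:00.
Ximena free within 10:00–16:00: 10:00–11:15, 11:45–12:00, 12:45–13:15, 15:15–16:00.
Jun ∩ Ximena: 10:00–10:30, 13:00–13:15, 15:15–16:00.
Jun ∩ Ximena ∩ Beatriz: 13:00–13:15, 15:15–16:00.
Windows ≥ 45 min: 15:15–16:00.
Latest start in the last window 15:15–16:00 is 16:00 − 45 min = 15:15.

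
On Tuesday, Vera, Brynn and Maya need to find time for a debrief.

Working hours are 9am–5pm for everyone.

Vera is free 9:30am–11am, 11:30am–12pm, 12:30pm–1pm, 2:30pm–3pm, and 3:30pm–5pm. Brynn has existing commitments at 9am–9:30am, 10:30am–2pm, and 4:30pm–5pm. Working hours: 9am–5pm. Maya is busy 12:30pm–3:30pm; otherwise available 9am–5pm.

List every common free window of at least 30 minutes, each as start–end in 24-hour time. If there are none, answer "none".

09:30–10:30, 15:30–16:30

Brynn free within 09:00–17:00: 09:30–10:30, 14:00–16:30.
Maya free within 09:00–17:00: 09:00–12:30, 15:30–17:00.
Vera ∩ Brynn: 09:30–10:30, 14:30–15:00, 15:30–16:30.
Vera ∩ Brynn ∩ Maya: 09:30–10:30, 15:30–16:30.
Windows ≥ 30 min: 09:30–10:30, 15:30–16:30.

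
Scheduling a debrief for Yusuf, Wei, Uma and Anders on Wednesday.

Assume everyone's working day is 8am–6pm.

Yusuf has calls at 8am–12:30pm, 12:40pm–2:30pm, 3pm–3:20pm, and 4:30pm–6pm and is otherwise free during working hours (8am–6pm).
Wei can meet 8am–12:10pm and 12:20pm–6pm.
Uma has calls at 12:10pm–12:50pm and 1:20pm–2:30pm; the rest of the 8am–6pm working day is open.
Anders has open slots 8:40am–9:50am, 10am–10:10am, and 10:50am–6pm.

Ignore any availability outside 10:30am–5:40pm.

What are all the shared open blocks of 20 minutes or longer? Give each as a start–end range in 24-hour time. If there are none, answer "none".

Yusuf free within 08:00–18:00: 12:30–12:40, 14:30–15:00, 15:20–16:30.
Uma free within 08:00–18:00: 08:00–12:10, 12:50–13:20, 14:30–18:00.
Yusuf ∩ Wei: 12:30–12:40, 14:30–15:00, 15:20–16:30.
Yusuf ∩ Wei ∩ Uma: 14:30–15:00, 15:20–16:30.
Yusuf ∩ Wei ∩ Uma ∩ Anders: 14:30–15:00, 15:20–16:30.
Restricted to 10:30–17:40: 14:30–15:00, 15:20–16:30.
Windows ≥ 20 min: 14:30–15:00, 15:20–16:30.

14:30–15:00, 15:20–16:30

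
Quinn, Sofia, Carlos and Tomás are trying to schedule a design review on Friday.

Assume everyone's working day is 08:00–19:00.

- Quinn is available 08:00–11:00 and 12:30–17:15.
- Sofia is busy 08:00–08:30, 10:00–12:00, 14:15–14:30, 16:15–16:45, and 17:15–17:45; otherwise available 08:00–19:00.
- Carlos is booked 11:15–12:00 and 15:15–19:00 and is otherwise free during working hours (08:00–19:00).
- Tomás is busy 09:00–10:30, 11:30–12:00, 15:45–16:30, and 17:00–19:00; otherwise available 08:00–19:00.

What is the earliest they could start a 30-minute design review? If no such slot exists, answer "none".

Sofia free within 08:00–19:00: 08:30–10:00, 12:00–14:15, 14:30–16:15, 16:45–17:15, 17:45–19:00.
Carlos free within 08:00–19:00: 08:00–11:15, 12:00–15:15.
Tomás free within 08:00–19:00: 08:00–09:00, 10:30–11:30, 12:00–15:45, 16:30–17:00.
Quinn ∩ Sofia: 08:30–10:00, 12:30–14:15, 14:30–16:15, 16:45–17:15.
Quinn ∩ Sofia ∩ Carlos: 08:30–10:00, 12:30–14:15, 14:30–15:15.
Quinn ∩ Sofia ∩ Carlos ∩ Tomás: 08:30–09:00, 12:30–14:15, 14:30–15:15.
Windows ≥ 30 min: 08:30–09:00, 12:30–14:15, 14:30–15:15.
Earliest such window starts at 08:30.

08:30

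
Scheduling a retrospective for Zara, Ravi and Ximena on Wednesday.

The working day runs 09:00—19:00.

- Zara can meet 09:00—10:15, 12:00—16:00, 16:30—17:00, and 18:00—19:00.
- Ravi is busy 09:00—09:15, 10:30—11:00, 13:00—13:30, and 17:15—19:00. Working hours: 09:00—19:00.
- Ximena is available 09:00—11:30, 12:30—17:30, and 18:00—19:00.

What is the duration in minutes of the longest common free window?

Ravi free within 09:00–19:00: 09:15–10:30, 11:00–13:00, 13:30–17:15.
Zara ∩ Ravi: 09:15–10:15, 12:00–13:00, 13:30–16:00, 16:30–17:00.
Zara ∩ Ravi ∩ Ximena: 09:15–10:15, 12:30–13:00, 13:30–16:00, 16:30–17:00.
Common window lengths: 60, 30, 150, 30 min; longest is 150.

150 minutes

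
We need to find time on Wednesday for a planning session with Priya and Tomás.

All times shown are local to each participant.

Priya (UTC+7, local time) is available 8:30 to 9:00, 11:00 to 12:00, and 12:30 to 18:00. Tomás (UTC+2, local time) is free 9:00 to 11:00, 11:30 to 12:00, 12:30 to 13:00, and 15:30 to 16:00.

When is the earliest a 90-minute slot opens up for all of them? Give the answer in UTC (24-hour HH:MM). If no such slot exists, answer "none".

Priya → UTC: 01:30–02:00, 04:00–05:00, 05:30–11:00.
Tomás → UTC: 07:00–09:00, 09:30–10:00, 10:30–11:00, 13:30–14:00.
Priya ∩ Tomás: 07:00–09:00, 09:30–10:00, 10:30–11:00.
Windows ≥ 90 min: 07:00–09:00.
Earliest such window starts at 07:00.

07:00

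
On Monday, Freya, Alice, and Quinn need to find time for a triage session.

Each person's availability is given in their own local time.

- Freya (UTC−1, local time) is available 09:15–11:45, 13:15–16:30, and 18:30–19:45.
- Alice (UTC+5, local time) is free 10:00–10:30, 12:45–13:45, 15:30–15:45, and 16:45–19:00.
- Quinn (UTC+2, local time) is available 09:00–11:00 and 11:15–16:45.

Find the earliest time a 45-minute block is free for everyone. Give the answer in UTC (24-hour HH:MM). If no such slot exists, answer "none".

Freya → UTC: 10:15–12:45, 14:15–17:30, 19:30–20:45.
Alice → UTC: 05:00–05:30, 07:45–08:45, 10:30–10:45, 11:45–14:00.
Quinn → UTC: 07:00–09:00, 09:15–14:45.
Freya ∩ Alice: 10:30–10:45, 11:45–12:45.
Freya ∩ Alice ∩ Quinn: 10:30–10:45, 11:45–12:45.
Windows ≥ 45 min: 11:45–12:45.
Earliest such window starts at 11:45.

11:45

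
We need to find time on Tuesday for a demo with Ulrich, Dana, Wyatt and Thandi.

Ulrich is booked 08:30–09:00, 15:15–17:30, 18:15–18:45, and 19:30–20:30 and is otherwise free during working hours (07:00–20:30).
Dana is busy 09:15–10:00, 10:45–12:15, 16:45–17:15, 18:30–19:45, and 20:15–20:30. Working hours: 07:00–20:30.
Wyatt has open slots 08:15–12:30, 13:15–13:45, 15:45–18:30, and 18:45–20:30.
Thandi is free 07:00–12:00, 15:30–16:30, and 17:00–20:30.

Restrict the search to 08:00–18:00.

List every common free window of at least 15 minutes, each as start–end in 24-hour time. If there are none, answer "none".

08:15–08:30, 09:00–09:15, 10:00–10:45, 17:30–18:00

Ulrich free within 07:00–20:30: 07:00–08:30, 09:00–15:15, 17:30–18:15, 18:45–19:30.
Dana free within 07:00–20:30: 07:00–09:15, 10:00–10:45, 12:15–16:45, 17:15–18:30, 19:45–20:15.
Ulrich ∩ Dana: 07:00–08:30, 09:00–09:15, 10:00–10:45, 12:15–15:15, 17:30–18:15.
Ulrich ∩ Dana ∩ Wyatt: 08:15–08:30, 09:00–09:15, 10:00–10:45, 12:15–12:30, 13:15–13:45, 17:30–18:15.
Ulrich ∩ Dana ∩ Wyatt ∩ Thandi: 08:15–08:30, 09:00–09:15, 10:00–10:45, 17:30–18:15.
Restricted to 08:00–18:00: 08:15–08:30, 09:00–09:15, 10:00–10:45, 17:30–18:00.
Windows ≥ 15 min: 08:15–08:30, 09:00–09:15, 10:00–10:45, 17:30–18:00.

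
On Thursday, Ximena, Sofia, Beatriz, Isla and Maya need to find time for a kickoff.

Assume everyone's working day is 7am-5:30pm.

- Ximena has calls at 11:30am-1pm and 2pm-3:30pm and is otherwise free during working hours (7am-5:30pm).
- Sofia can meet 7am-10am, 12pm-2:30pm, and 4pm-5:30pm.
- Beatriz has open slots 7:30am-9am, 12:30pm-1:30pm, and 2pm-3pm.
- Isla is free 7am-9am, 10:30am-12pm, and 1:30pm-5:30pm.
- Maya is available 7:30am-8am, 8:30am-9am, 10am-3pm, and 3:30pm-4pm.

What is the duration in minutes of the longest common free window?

30 minutes

Ximena free within 07:00–17:30: 07:00–11:30, 13:00–14:00, 15:30–17:30.
Ximena ∩ Sofia: 07:00–10:00, 13:00–14:00, 16:00–17:30.
Ximena ∩ Sofia ∩ Beatriz: 07:30–09:00, 13:00–13:30.
Ximena ∩ Sofia ∩ Beatriz ∩ Isla: 07:30–09:00.
Ximena ∩ Sofia ∩ Beatriz ∩ Isla ∩ Maya: 07:30–08:00, 08:30–09:00.
Common window lengths: 30, 30 min; longest is 30.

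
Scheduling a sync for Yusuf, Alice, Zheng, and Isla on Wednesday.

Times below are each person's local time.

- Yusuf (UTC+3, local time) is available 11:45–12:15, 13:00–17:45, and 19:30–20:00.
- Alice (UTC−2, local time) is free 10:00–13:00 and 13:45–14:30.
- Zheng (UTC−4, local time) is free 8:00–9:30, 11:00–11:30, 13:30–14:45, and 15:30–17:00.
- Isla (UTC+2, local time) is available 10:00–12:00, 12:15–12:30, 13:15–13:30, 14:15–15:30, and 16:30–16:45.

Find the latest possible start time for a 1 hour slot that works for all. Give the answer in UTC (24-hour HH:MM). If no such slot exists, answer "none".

Yusuf → UTC: 08:45–09:15, 10:00–14:45, 16:30–17:00.
Alice → UTC: 12:00–15:00, 15:45–16:30.
Zheng → UTC: 12:00–13:30, 15:00–15:30, 17:30–18:45, 19:30–21:00.
Isla → UTC: 08:00–10:00, 10:15–10:30, 11:15–11:30, 12:15–13:30, 14:30–14:45.
Yusuf ∩ Alice: 12:00–14:45.
Yusuf ∩ Alice ∩ Zheng: 12:00–13:30.
Yusuf ∩ Alice ∩ Zheng ∩ Isla: 12:15–13:30.
Windows ≥ 60 min: 12:15–13:30.
Latest start in the last window 12:15–13:30 is 13:30 − 60 min = 12:30.

12:30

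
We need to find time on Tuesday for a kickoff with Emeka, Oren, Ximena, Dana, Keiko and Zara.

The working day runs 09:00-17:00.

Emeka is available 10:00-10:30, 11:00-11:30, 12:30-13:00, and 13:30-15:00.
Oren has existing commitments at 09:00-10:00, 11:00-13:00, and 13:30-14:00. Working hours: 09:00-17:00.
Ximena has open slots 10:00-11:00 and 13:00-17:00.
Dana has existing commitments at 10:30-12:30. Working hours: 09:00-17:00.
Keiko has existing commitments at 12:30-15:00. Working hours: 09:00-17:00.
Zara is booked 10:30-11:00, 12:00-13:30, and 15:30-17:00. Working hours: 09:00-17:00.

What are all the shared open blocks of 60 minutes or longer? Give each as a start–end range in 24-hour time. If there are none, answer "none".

none

Oren free within 09:00–17:00: 10:00–11:00, 13:00–13:30, 14:00–17:00.
Dana free within 09:00–17:00: 09:00–10:30, 12:30–17:00.
Keiko free within 09:00–17:00: 09:00–12:30, 15:00–17:00.
Zara free within 09:00–17:00: 09:00–10:30, 11:00–12:00, 13:30–15:30.
Emeka ∩ Oren: 10:00–10:30, 14:00–15:00.
Emeka ∩ Oren ∩ Ximena: 10:00–10:30, 14:00–15:00.
Emeka ∩ Oren ∩ Ximena ∩ Dana: 10:00–10:30, 14:00–15:00.
Emeka ∩ Oren ∩ Ximena ∩ Dana ∩ Keiko: 10:00–10:30.
Emeka ∩ Oren ∩ Ximena ∩ Dana ∩ Keiko ∩ Zara: 10:00–10:30.
Windows ≥ 60 min: (none).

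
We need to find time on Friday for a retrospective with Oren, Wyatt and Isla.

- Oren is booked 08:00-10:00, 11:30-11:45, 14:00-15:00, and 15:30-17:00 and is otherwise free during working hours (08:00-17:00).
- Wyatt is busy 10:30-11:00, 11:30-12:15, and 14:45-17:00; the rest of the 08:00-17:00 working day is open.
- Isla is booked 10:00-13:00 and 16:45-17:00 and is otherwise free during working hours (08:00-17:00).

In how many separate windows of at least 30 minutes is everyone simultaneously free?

Oren free within 08:00–17:00: 10:00–11:30, 11:45–14:00, 15:00–15:30.
Wyatt free within 08:00–17:00: 08:00–10:30, 11:00–11:30, 12:15–14:45.
Isla free within 08:00–17:00: 08:00–10:00, 13:00–16:45.
Oren ∩ Wyatt: 10:00–10:30, 11:00–11:30, 12:15–14:00.
Oren ∩ Wyatt ∩ Isla: 13:00–14:00.
Windows ≥ 30 min: 13:00–14:00.
That's 1 window.

1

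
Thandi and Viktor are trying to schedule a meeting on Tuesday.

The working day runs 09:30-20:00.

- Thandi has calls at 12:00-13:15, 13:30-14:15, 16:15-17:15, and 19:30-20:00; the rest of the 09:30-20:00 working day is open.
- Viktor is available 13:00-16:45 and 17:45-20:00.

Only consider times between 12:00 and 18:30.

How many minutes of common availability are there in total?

Thandi free within 09:30–20:00: 09:30–12:00, 13:15–13:30, 14:15–16:15, 17:15–19:30.
Thandi ∩ Viktor: 13:15–13:30, 14:15–16:15, 17:45–19:30.
Restricted to 12:00–18:30: 13:15–13:30, 14:15–16:15, 17:45–18:30.
Total common minutes: 15 + 120 + 45 = 180.

180 minutes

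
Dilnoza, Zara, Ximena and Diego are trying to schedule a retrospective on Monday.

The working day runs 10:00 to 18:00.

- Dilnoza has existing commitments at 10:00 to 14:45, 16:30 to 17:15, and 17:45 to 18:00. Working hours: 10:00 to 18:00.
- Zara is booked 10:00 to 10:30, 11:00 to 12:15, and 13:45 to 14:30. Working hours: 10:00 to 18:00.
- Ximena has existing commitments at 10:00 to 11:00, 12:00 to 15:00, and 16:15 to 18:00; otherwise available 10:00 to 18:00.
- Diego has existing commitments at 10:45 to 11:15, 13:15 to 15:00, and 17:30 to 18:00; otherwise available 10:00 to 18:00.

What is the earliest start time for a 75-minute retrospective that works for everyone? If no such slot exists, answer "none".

Dilnoza free within 10:00–18:00: 14:45–16:30, 17:15–17:45.
Zara free within 10:00–18:00: 10:30–11:00, 12:15–13:45, 14:30–18:00.
Ximena free within 10:00–18:00: 11:00–12:00, 15:00–16:15.
Diego free within 10:00–18:00: 10:00–10:45, 11:15–13:15, 15:00–17:30.
Dilnoza ∩ Zara: 14:45–16:30, 17:15–17:45.
Dilnoza ∩ Zara ∩ Ximena: 15:00–16:15.
Dilnoza ∩ Zara ∩ Ximena ∩ Diego: 15:00–16:15.
Windows ≥ 75 min: 15:00–16:15.
Earliest such window starts at 15:00.

15:00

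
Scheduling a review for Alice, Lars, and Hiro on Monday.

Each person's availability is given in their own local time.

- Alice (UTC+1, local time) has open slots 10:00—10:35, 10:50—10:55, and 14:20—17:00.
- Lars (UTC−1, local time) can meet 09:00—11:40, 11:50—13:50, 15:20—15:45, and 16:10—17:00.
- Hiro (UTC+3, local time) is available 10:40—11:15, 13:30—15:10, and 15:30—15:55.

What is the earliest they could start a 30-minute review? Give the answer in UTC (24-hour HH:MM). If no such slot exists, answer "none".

Alice → UTC: 09:00–09:35, 09:50–09:55, 13:20–16:00.
Lars → UTC: 10:00–12:40, 12:50–14:50, 16:20–16:45, 17:10–18:00.
Hiro → UTC: 07:40–08:15, 10:30–12:10, 12:30–12:55.
Alice ∩ Lars: 13:20–14:50.
Alice ∩ Lars ∩ Hiro: (none).
Windows ≥ 30 min: (none).

none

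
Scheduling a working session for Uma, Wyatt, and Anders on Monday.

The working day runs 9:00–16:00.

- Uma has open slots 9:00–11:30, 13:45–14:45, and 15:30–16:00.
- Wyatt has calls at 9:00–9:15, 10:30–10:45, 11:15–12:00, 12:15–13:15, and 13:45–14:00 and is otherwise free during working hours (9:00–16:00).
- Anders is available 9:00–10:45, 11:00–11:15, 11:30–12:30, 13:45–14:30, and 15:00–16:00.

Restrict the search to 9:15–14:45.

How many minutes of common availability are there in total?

Wyatt free within 09:00–16:00: 09:15–10:30, 10:45–11:15, 12:00–12:15, 13:15–13:45, 14:00–16:00.
Uma ∩ Wyatt: 09:15–10:30, 10:45–11:15, 14:00–14:45, 15:30–16:00.
Uma ∩ Wyatt ∩ Anders: 09:15–10:30, 11:00–11:15, 14:00–14:30, 15:30–16:00.
Restricted to 09:15–14:45: 09:15–10:30, 11:00–11:15, 14:00–14:30.
Total common minutes: 75 + 15 + 30 = 120.

120 minutes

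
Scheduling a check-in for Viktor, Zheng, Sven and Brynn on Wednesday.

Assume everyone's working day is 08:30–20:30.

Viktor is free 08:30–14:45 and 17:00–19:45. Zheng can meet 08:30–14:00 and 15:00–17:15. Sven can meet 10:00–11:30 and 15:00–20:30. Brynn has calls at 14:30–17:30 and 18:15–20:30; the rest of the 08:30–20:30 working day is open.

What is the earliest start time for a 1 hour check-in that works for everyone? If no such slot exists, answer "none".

Brynn free within 08:30–20:30: 08:30–14:30, 17:30–18:15.
Viktor ∩ Zheng: 08:30–14:00, 17:00–17:15.
Viktor ∩ Zheng ∩ Sven: 10:00–11:30, 17:00–17:15.
Viktor ∩ Zheng ∩ Sven ∩ Brynn: 10:00–11:30.
Windows ≥ 60 min: 10:00–11:30.
Earliest such window starts at 10:00.

10:00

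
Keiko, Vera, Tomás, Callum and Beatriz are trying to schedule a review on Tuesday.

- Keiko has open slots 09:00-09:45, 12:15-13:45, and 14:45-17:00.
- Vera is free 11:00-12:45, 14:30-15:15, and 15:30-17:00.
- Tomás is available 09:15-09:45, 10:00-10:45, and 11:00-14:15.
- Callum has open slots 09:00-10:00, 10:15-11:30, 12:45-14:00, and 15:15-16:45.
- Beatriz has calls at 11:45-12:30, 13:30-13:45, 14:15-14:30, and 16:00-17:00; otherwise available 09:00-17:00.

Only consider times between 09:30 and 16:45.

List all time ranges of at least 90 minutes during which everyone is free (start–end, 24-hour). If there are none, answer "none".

none

Beatriz free within 09:00–17:00: 09:00–11:45, 12:30–13:30, 13:45–14:15, 14:30–16:00.
Keiko ∩ Vera: 12:15–12:45, 14:45–15:15, 15:30–17:00.
Keiko ∩ Vera ∩ Tomás: 12:15–12:45.
Keiko ∩ Vera ∩ Tomás ∩ Callum: (none).
Keiko ∩ Vera ∩ Tomás ∩ Callum ∩ Beatriz: (none).
Restricted to 09:30–16:45: (none).
Windows ≥ 90 min: (none).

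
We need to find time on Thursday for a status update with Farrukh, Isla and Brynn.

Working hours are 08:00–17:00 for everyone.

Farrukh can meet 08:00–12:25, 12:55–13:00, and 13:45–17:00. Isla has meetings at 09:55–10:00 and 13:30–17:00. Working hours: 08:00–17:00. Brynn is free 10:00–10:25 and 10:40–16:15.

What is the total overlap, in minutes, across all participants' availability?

135 minutes

Isla free within 08:00–17:00: 08:00–09:55, 10:00–13:30.
Farrukh ∩ Isla: 08:00–09:55, 10:00–12:25, 12:55–13:00.
Farrukh ∩ Isla ∩ Brynn: 10:00–10:25, 10:40–12:25, 12:55–13:00.
Total common minutes: 25 + 105 + 5 = 135.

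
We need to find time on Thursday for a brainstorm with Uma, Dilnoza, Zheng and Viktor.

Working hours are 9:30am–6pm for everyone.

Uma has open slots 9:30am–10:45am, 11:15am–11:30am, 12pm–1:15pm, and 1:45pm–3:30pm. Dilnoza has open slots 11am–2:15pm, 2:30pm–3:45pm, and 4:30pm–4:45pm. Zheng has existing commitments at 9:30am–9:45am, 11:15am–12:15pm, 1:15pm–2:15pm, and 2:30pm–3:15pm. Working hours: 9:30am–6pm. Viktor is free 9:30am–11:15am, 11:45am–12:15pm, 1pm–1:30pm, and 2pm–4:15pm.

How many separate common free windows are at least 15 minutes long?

Zheng free within 09:30–18:00: 09:45–11:15, 12:15–13:15, 14:15–14:30, 15:15–18:00.
Uma ∩ Dilnoza: 11:15–11:30, 12:00–13:15, 13:45–14:15, 14:30–15:30.
Uma ∩ Dilnoza ∩ Zheng: 12:15–13:15, 15:15–15:30.
Uma ∩ Dilnoza ∩ Zheng ∩ Viktor: 13:00–13:15, 15:15–15:30.
Windows ≥ 15 min: 13:00–13:15, 15:15–15:30.
That's 2 windows.

2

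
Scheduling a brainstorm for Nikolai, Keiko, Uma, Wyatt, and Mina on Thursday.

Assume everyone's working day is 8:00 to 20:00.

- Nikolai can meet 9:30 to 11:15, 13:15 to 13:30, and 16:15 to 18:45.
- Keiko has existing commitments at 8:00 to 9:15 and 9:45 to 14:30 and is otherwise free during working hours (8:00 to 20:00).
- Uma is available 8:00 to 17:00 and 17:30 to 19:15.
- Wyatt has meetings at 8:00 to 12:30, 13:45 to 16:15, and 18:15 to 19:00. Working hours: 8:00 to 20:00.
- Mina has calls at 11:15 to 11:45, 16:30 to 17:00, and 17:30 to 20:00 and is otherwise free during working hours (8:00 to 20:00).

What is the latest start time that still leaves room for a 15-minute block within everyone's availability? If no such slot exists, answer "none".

16:15

Keiko free within 08:00–20:00: 09:15–09:45, 14:30–20:00.
Wyatt free within 08:00–20:00: 12:30–13:45, 16:15–18:15, 19:00–20:00.
Mina free within 08:00–20:00: 08:00–11:15, 11:45–16:30, 17:00–17:30.
Nikolai ∩ Keiko: 09:30–09:45, 16:15–18:45.
Nikolai ∩ Keiko ∩ Uma: 09:30–09:45, 16:15–17:00, 17:30–18:45.
Nikolai ∩ Keiko ∩ Uma ∩ Wyatt: 16:15–17:00, 17:30–18:15.
Nikolai ∩ Keiko ∩ Uma ∩ Wyatt ∩ Mina: 16:15–16:30.
Windows ≥ 15 min: 16:15–16:30.
Latest start in the last window 16:15–16:30 is 16:30 − 15 min = 16:15.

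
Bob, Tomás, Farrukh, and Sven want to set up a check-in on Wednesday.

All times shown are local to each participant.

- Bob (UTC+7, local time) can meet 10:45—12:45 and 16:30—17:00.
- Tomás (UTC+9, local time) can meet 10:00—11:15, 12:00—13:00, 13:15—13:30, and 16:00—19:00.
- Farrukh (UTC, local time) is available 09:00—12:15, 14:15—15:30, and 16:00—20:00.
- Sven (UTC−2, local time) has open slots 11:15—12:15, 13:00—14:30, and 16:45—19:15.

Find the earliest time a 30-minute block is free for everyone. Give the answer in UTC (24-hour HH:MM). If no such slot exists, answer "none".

Bob → UTC: 03:45–05:45, 09:30–10:00.
Tomás → UTC: 01:00–02:15, 03:00–04:00, 04:15–04:30, 07:00–10:00.
Farrukh → UTC: 09:00–12:15, 14:15–15:30, 16:00–20:00.
Sven → UTC: 13:15–14:15, 15:00–16:30, 18:45–21:15.
Bob ∩ Tomás: 03:45–04:00, 04:15–04:30, 09:30–10:00.
Bob ∩ Tomás ∩ Farrukh: 09:30–10:00.
Bob ∩ Tomás ∩ Farrukh ∩ Sven: (none).
Windows ≥ 30 min: (none).

none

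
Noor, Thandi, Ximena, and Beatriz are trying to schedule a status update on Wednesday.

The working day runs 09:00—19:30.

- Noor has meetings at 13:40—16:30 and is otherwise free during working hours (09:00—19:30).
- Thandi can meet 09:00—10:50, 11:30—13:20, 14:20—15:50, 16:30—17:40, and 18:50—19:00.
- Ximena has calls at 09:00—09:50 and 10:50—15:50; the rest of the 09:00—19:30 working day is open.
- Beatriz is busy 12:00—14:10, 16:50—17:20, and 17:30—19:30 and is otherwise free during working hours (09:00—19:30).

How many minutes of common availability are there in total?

Noor free within 09:00–19:30: 09:00–13:40, 16:30–19:30.
Ximena free within 09:00–19:30: 09:50–10:50, 15:50–19:30.
Beatriz free within 09:00–19:30: 09:00–12:00, 14:10–16:50, 17:20–17:30.
Noor ∩ Thandi: 09:00–10:50, 11:30–13:20, 16:30–17:40, 18:50–19:00.
Noor ∩ Thandi ∩ Ximena: 09:50–10:50, 16:30–17:40, 18:50–19:00.
Noor ∩ Thandi ∩ Ximena ∩ Beatriz: 09:50–10:50, 16:30–16:50, 17:20–17:30.
Total common minutes: 60 + 20 + 10 = 90.

90 minutes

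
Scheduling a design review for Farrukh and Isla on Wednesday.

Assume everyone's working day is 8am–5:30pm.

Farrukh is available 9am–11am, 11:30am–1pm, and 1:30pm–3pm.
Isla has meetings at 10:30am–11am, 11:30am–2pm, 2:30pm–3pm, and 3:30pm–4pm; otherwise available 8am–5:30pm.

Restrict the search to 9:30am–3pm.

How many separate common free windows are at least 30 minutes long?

2

Isla free within 08:00–17:30: 08:00–10:30, 11:00–11:30, 14:00–14:30, 15:00–15:30, 16:00–17:30.
Farrukh ∩ Isla: 09:00–10:30, 14:00–14:30.
Restricted to 09:30–15:00: 09:30–10:30, 14:00–14:30.
Windows ≥ 30 min: 09:30–10:30, 14:00–14:30.
That's 2 windows.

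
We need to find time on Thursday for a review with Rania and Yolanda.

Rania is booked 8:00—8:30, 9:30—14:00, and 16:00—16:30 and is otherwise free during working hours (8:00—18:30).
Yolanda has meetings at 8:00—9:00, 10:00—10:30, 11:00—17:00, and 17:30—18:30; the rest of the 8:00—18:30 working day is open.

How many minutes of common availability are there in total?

60 minutes

Rania free within 08:00–18:30: 08:30–09:30, 14:00–16:00, 16:30–18:30.
Yolanda free within 08:00–18:30: 09:00–10:00, 10:30–11:00, 17:00–17:30.
Rania ∩ Yolanda: 09:00–09:30, 17:00–17:30.
Total common minutes: 30 + 30 = 60.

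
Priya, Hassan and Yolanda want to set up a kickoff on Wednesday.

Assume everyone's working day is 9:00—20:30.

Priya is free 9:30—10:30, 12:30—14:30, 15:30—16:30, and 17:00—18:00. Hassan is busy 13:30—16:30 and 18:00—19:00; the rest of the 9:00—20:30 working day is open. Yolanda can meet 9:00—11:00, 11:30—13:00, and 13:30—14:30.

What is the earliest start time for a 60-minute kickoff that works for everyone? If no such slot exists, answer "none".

09:30

Hassan free within 09:00–20:30: 09:00–13:30, 16:30–18:00, 19:00–20:30.
Priya ∩ Hassan: 09:30–10:30, 12:30–13:30, 17:00–18:00.
Priya ∩ Hassan ∩ Yolanda: 09:30–10:30, 12:30–13:00.
Windows ≥ 60 min: 09:30–10:30.
Earliest such window starts at 09:30.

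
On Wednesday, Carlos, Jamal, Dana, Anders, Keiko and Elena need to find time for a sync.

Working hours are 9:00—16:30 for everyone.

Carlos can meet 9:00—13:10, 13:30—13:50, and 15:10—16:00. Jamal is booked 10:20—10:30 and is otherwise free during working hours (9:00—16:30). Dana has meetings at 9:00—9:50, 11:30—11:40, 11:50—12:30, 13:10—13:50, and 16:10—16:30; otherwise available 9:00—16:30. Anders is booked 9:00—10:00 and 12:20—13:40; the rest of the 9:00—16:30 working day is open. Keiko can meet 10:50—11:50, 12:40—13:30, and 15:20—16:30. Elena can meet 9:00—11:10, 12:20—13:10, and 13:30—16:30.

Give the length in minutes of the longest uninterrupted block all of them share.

Jamal free within 09:00–16:30: 09:00–10:20, 10:30–16:30.
Dana free within 09:00–16:30: 09:50–11:30, 11:40–11:50, 12:30–13:10, 13:50–16:10.
Anders free within 09:00–16:30: 10:00–12:20, 13:40–16:30.
Carlos ∩ Jamal: 09:00–10:20, 10:30–13:10, 13:30–13:50, 15:10–16:00.
Carlos ∩ Jamal ∩ Dana: 09:50–10:20, 10:30–11:30, 11:40–11:50, 12:30–13:10, 15:10–16:00.
Carlos ∩ Jamal ∩ Dana ∩ Anders: 10:00–10:20, 10:30–11:30, 11:40–11:50, 15:10–16:00.
Carlos ∩ Jamal ∩ Dana ∩ Anders ∩ Keiko: 10:50–11:30, 11:40–11:50, 15:20–16:00.
Carlos ∩ Jamal ∩ Dana ∩ Anders ∩ Keiko ∩ Elena: 10:50–11:10, 15:20–16:00.
Common window lengths: 20, 40 min; longest is 40.

40 minutes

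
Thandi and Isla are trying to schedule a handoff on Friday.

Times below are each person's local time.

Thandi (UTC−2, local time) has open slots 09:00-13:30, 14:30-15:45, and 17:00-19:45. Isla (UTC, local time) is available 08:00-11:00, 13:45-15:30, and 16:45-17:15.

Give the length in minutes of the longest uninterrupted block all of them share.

Thandi → UTC: 11:00–15:30, 16:30–17:45, 19:00–21:45.
Isla → UTC: 08:00–11:00, 13:45–15:30, 16:45–17:15.
Thandi ∩ Isla: 13:45–15:30, 16:45–17:15.
Common window lengths: 105, 30 min; longest is 105.

105 minutes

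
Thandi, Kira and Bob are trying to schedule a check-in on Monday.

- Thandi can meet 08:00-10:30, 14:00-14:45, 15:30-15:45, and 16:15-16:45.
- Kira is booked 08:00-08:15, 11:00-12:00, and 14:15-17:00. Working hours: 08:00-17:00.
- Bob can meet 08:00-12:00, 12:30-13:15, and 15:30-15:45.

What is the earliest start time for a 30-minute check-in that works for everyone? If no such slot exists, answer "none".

Kira free within 08:00–17:00: 08:15–11:00, 12:00–14:15.
Thandi ∩ Kira: 08:15–10:30, 14:00–14:15.
Thandi ∩ Kira ∩ Bob: 08:15–10:30.
Windows ≥ 30 min: 08:15–10:30.
Earliest such window starts at 08:15.

08:15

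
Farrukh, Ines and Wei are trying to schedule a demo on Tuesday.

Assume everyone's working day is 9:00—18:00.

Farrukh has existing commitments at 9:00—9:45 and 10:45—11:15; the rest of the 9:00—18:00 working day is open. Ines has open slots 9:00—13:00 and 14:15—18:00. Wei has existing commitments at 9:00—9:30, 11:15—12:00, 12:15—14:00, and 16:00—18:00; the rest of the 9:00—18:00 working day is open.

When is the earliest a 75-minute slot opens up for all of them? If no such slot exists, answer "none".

Farrukh free within 09:00–18:00: 09:45–10:45, 11:15–18:00.
Wei free within 09:00–18:00: 09:30–11:15, 12:00–12:15, 14:00–16:00.
Farrukh ∩ Ines: 09:45–10:45, 11:15–13:00, 14:15–18:00.
Farrukh ∩ Ines ∩ Wei: 09:45–10:45, 12:00–12:15, 14:15–16:00.
Windows ≥ 75 min: 14:15–16:00.
Earliest such window starts at 14:15.

14:15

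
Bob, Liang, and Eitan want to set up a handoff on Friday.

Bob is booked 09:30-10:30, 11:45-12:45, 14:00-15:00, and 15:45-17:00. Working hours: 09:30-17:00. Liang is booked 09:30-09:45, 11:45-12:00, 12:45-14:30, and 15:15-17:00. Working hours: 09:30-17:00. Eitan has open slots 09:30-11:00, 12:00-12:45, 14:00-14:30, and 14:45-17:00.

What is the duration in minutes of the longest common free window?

30 minutes

Bob free within 09:30–17:00: 10:30–11:45, 12:45–14:00, 15:00–15:45.
Liang free within 09:30–17:00: 09:45–11:45, 12:00–12:45, 14:30–15:15.
Bob ∩ Liang: 10:30–11:45, 15:00–15:15.
Bob ∩ Liang ∩ Eitan: 10:30–11:00, 15:00–15:15.
Common window lengths: 30, 15 min; longest is 30.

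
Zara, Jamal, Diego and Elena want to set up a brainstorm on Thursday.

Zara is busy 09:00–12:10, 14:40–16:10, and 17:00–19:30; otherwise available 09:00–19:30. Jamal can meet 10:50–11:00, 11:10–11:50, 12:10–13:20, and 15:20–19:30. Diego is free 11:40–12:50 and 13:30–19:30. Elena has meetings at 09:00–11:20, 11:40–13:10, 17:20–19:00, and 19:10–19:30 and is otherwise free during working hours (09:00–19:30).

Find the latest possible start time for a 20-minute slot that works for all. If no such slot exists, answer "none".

Zara free within 09:00–19:30: 12:10–14:40, 16:10–17:00.
Elena free within 09:00–19:30: 11:20–11:40, 13:10–17:20, 19:00–19:10.
Zara ∩ Jamal: 12:10–13:20, 16:10–17:00.
Zara ∩ Jamal ∩ Diego: 12:10–12:50, 16:10–17:00.
Zara ∩ Jamal ∩ Diego ∩ Elena: 16:10–17:00.
Windows ≥ 20 min: 16:10–17:00.
Latest start in the last window 16:10–17:00 is 17:00 − 20 min = 16:40.

16:40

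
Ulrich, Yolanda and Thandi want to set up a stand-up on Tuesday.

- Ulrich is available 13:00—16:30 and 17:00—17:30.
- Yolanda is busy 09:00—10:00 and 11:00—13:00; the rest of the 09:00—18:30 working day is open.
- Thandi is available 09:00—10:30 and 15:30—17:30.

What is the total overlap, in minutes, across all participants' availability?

90 minutes

Yolanda free within 09:00–18:30: 10:00–11:00, 13:00–18:30.
Ulrich ∩ Yolanda: 13:00–16:30, 17:00–17:30.
Ulrich ∩ Yolanda ∩ Thandi: 15:30–16:30, 17:00–17:30.
Total common minutes: 60 + 30 = 90.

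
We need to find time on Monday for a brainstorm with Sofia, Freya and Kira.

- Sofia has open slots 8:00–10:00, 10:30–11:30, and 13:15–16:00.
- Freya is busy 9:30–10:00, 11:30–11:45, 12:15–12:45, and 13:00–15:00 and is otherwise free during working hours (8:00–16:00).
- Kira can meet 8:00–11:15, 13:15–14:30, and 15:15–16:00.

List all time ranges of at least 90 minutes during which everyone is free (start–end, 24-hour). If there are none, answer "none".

08:00–09:30

Freya free within 08:00–16:00: 08:00–09:30, 10:00–11:30, 11:45–12:15, 12:45–13:00, 15:00–16:00.
Sofia ∩ Freya: 08:00–09:30, 10:30–11:30, 15:00–16:00.
Sofia ∩ Freya ∩ Kira: 08:00–09:30, 10:30–11:15, 15:15–16:00.
Windows ≥ 90 min: 08:00–09:30.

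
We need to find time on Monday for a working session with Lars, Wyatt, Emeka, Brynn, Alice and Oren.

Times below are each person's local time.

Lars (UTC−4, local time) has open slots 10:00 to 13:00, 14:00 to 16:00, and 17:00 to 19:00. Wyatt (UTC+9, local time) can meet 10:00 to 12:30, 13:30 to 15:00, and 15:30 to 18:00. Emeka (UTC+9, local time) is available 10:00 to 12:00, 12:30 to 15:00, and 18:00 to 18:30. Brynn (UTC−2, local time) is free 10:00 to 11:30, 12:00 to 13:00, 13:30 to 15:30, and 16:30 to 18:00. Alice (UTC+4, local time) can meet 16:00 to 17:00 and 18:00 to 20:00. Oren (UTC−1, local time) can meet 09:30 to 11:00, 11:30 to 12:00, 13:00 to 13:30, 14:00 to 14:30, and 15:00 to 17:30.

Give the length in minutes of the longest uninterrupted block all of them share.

0 minutes

Lars → UTC: 14:00–17:00, 18:00–20:00, 21:00–23:00.
Wyatt → UTC: 01:00–03:30, 04:30–06:00, 06:30–09:00.
Emeka → UTC: 01:00–03:00, 03:30–06:00, 09:00–09:30.
Brynn → UTC: 12:00–13:30, 14:00–15:00, 15:30–17:30, 18:30–20:00.
Alice → UTC: 12:00–13:00, 14:00–16:00.
Oren → UTC: 10:30–12:00, 12:30–13:00, 14:00–14:30, 15:00–15:30, 16:00–18:30.
Lars ∩ Wyatt: (none).
Lars ∩ Wyatt ∩ Emeka: (none).
Lars ∩ Wyatt ∩ Emeka ∩ Brynn: (none).
Lars ∩ Wyatt ∩ Emeka ∩ Brynn ∩ Alice: (none).
Lars ∩ Wyatt ∩ Emeka ∩ Brynn ∩ Alice ∩ Oren: (none).
No common window.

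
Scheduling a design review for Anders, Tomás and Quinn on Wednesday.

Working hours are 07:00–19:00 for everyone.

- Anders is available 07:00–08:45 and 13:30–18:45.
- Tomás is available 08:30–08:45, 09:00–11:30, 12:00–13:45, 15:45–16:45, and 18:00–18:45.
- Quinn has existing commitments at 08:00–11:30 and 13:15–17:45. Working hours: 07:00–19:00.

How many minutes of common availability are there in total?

45 minutes

Quinn free within 07:00–19:00: 07:00–08:00, 11:30–13:15, 17:45–19:00.
Anders ∩ Tomás: 08:30–08:45, 13:30–13:45, 15:45–16:45, 18:00–18:45.
Anders ∩ Tomás ∩ Quinn: 18:00–18:45.
Total common minutes: 45.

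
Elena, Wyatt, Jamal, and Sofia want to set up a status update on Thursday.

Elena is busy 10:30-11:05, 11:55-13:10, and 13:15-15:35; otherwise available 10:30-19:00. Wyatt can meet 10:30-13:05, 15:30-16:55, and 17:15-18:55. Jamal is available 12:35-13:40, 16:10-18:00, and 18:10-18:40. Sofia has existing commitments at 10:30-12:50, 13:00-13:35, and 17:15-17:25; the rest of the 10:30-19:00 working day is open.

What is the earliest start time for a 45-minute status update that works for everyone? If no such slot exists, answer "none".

16:10

Elena free within 10:30–19:00: 11:05–11:55, 13:10–13:15, 15:35–19:00.
Sofia free within 10:30–19:00: 12:50–13:00, 13:35–17:15, 17:25–19:00.
Elena ∩ Wyatt: 11:05–11:55, 15:35–16:55, 17:15–18:55.
Elena ∩ Wyatt ∩ Jamal: 16:10–16:55, 17:15–18:00, 18:10–18:40.
Elena ∩ Wyatt ∩ Jamal ∩ Sofia: 16:10–16:55, 17:25–18:00, 18:10–18:40.
Windows ≥ 45 min: 16:10–16:55.
Earliest such window starts at 16:10.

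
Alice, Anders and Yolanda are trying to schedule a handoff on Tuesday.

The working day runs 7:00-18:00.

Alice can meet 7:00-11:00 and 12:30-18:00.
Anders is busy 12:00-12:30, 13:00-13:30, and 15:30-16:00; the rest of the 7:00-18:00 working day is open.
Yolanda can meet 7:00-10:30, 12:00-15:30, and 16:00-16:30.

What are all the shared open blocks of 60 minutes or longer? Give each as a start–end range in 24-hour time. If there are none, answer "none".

07:00–10:30, 13:30–15:30

Anders free within 07:00–18:00: 07:00–12:00, 12:30–13:00, 13:30–15:30, 16:00–18:00.
Alice ∩ Anders: 07:00–11:00, 12:30–13:00, 13:30–15:30, 16:00–18:00.
Alice ∩ Anders ∩ Yolanda: 07:00–10:30, 12:30–13:00, 13:30–15:30, 16:00–16:30.
Windows ≥ 60 min: 07:00–10:30, 13:30–15:30.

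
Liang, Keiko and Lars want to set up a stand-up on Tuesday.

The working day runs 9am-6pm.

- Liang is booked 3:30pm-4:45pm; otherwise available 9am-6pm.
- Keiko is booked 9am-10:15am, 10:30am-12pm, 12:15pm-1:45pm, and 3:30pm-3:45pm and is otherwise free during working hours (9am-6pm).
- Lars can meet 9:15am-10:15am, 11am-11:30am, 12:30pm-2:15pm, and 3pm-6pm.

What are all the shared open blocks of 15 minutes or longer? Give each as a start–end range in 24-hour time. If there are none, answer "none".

Liang free within 09:00–18:00: 09:00–15:30, 16:45–18:00.
Keiko free within 09:00–18:00: 10:15–10:30, 12:00–12:15, 13:45–15:30, 15:45–18:00.
Liang ∩ Keiko: 10:15–10:30, 12:00–12:15, 13:45–15:30, 16:45–18:00.
Liang ∩ Keiko ∩ Lars: 13:45–14:15, 15:00–15:30, 16:45–18:00.
Windows ≥ 15 min: 13:45–14:15, 15:00–15:30, 16:45–18:00.

13:45–14:15, 15:00–15:30, 16:45–18:00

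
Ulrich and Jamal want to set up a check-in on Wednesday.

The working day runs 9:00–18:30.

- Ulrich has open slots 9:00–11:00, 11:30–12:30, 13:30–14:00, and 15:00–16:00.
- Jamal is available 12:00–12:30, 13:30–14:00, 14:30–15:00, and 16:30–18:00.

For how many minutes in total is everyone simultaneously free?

60 minutes

Ulrich ∩ Jamal: 12:00–12:30, 13:30–14:00.
Total common minutes: 30 + 30 = 60.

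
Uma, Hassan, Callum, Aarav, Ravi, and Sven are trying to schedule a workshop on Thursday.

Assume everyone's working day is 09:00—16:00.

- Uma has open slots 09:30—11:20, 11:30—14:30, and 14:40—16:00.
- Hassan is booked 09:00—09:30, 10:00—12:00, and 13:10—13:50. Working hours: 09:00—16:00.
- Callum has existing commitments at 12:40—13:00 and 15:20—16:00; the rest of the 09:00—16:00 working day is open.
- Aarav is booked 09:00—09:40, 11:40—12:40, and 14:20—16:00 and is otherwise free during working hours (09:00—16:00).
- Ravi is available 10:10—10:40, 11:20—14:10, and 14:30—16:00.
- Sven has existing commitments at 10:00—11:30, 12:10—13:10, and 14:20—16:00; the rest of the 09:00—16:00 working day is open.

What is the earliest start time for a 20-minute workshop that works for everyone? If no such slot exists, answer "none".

Hassan free within 09:00–16:00: 09:30–10:00, 12:00–13:10, 13:50–16:00.
Callum free within 09:00–16:00: 09:00–12:40, 13:00–15:20.
Aarav free within 09:00–16:00: 09:40–11:40, 12:40–14:20.
Sven free within 09:00–16:00: 09:00–10:00, 11:30–12:10, 13:10–14:20.
Uma ∩ Hassan: 09:30–10:00, 12:00–13:10, 13:50–14:30, 14:40–16:00.
Uma ∩ Hassan ∩ Callum: 09:30–10:00, 12:00–12:40, 13:00–13:10, 13:50–14:30, 14:40–15:20.
Uma ∩ Hassan ∩ Callum ∩ Aarav: 09:40–10:00, 13:00–13:10, 13:50–14:20.
Uma ∩ Hassan ∩ Callum ∩ Aarav ∩ Ravi: 13:00–13:10, 13:50–14:10.
Uma ∩ Hassan ∩ Callum ∩ Aarav ∩ Ravi ∩ Sven: 13:50–14:10.
Windows ≥ 20 min: 13:50–14:10.
Earliest such window starts at 13:50.

13:50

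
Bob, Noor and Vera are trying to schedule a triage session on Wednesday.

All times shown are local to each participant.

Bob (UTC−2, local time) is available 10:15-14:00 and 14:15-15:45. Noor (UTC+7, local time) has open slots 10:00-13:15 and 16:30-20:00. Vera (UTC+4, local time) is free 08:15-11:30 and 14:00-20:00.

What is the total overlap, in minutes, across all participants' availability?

Bob → UTC: 12:15–16:00, 16:15–17:45.
Noor → UTC: 03:00–06:15, 09:30–13:00.
Vera → UTC: 04:15–07:30, 10:00–16:00.
Bob ∩ Noor: 12:15–13:00.
Bob ∩ Noor ∩ Vera: 12:15–13:00.
Total common minutes: 45.

45 minutes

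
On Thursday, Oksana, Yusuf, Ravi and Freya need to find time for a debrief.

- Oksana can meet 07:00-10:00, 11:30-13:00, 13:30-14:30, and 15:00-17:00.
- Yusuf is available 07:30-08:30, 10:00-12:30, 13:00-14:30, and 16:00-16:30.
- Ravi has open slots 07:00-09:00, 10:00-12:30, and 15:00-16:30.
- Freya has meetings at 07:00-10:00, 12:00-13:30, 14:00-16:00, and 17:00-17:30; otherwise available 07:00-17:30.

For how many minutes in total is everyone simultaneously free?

60 minutes

Freya free within 07:00–17:30: 10:00–12:00, 13:30–14:00, 16:00–17:00.
Oksana ∩ Yusuf: 07:30–08:30, 11:30–12:30, 13:30–14:30, 16:00–16:30.
Oksana ∩ Yusuf ∩ Ravi: 07:30–08:30, 11:30–12:30, 16:00–16:30.
Oksana ∩ Yusuf ∩ Ravi ∩ Freya: 11:30–12:00, 16:00–16:30.
Total common minutes: 30 + 30 = 60.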